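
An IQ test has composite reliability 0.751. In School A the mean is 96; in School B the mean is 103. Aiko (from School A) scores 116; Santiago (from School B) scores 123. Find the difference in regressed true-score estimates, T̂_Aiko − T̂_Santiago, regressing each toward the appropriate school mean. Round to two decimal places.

T̂_Aiko = 0.751(116) + 0.249(96) = 111.0200
T̂_Santiago = 0.751(123) + 0.249(103) = 118.0200
Difference = 111.0200 − 118.0200 = -7.0000

-7.00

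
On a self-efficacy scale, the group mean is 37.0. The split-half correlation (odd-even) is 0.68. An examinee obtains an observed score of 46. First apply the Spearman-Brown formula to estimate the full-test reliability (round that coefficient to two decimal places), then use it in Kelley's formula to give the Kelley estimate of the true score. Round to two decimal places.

44.29

Spearman-Brown: ρ = 2r/(1 + r) = 2(0.68)/(1 + 0.68) = 1.360/1.68 = 0.8095 → 0.81
Weight the observed score by reliability and the mean by (1 − reliability): T̂ = 0.81·46 + 0.19·37.0 = 37.26 + 7.030 = 44.290.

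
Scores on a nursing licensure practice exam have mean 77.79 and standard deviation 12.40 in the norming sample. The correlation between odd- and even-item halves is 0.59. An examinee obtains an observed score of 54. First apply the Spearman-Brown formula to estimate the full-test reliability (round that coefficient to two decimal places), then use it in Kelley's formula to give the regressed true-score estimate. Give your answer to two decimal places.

Spearman-Brown: ρ = 2r/(1 + r) = 2(0.59)/(1 + 0.59) = 1.180/1.59 = 0.7421 → 0.74
T̂ = 0.74(54) + 0.26(77.79) = 39.96 + 20.2254 = 60.185 → 60.19

60.19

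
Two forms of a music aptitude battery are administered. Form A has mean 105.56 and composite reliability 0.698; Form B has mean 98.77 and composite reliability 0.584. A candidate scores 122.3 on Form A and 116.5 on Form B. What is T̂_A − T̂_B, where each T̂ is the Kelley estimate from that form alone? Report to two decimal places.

8.12

T̂_A = 0.698(122.3) + 0.302(105.56) = 117.2445
T̂_B = 0.584(116.5) + 0.416(98.77) = 109.1243
T̂_A − T̂_B = 8.1202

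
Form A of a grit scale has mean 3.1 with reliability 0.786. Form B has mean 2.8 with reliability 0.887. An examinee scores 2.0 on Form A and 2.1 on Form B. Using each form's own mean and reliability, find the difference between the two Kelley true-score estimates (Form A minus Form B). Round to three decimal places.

T̂_A = 0.786(2.0) + 0.214(3.1) = 2.23540
T̂_B = 0.887(2.1) + 0.113(2.8) = 2.17910
T̂_A − T̂_B = 0.05630

0.056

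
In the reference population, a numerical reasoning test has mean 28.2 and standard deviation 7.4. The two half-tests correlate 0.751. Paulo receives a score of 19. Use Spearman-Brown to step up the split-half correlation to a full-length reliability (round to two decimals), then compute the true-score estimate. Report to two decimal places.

20.29

Spearman-Brown: ρ = 2r/(1 + r) = 2(0.751)/(1 + 0.751) = 1.5020/1.751 = 0.8578 → 0.86
T̂ = 0.86(19) + 0.14(28.2) = 16.34 + 3.948 = 20.288 → 20.29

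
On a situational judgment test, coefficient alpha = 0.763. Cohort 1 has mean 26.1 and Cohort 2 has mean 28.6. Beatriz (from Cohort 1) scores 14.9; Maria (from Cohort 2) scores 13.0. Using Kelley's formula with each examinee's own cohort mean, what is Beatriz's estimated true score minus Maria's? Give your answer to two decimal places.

T̂_Beatriz = 0.763(14.9) + 0.237(26.1) = 17.5544
T̂_Maria = 0.763(13.0) + 0.237(28.6) = 16.6972
Difference = 17.5544 − 16.6972 = 0.8572

0.86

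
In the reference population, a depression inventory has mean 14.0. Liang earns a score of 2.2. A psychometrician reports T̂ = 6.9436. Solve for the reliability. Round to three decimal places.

T̂ = ρX + (1 − ρ)μ  ⇒  T̂ − μ = ρ(X − μ)
ρ = (T̂ − μ)/(X − μ) = (6.9436 − 14.0) / (2.2 − 14.0) = -7.0564 / -11.8 = 0.59800

0.598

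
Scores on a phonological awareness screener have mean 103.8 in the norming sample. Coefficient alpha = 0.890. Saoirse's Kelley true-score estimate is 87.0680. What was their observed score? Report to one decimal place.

T̂ = ρX + (1 − ρ)μ  ⇒  X = (T̂ − (1 − ρ)μ) / ρ
X = (87.0680 − 0.110 × 103.8) / 0.890 = (87.0680 − 11.4180) / 0.890 = 75.6500 / 0.890 = 85.000

85.0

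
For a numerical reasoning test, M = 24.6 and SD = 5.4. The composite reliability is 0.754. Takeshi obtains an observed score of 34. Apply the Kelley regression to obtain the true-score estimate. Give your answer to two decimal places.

31.69

T̂ = ρX + (1 − ρ)μ
  = 0.754 × 34 + 0.246 × 24.6
  = 25.636 + 6.0516
  = 31.688
  ≈ 31.69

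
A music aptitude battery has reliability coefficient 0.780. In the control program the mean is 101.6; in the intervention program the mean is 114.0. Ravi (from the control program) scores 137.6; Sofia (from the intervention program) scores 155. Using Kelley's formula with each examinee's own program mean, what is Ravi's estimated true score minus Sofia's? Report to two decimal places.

-16.30

T̂_Ravi = 0.780(137.6) + 0.220(101.6) = 129.6800
T̂_Sofia = 0.780(155) + 0.220(114.0) = 145.9800
Difference = 129.6800 − 145.9800 = -16.3000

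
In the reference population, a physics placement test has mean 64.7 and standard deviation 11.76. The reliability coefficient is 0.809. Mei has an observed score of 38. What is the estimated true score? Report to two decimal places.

43.10

Regress the observed score toward the mean by the unreliability: T̂ = 0.809·38 + 0.191·64.7 = 30.742 + 12.3577 = 43.100.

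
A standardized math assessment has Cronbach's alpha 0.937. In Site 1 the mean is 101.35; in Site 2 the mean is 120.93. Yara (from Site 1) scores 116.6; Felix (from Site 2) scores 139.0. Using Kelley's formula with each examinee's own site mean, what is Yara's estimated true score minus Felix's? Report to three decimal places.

T̂_Yara = 0.937(116.6) + 0.063(101.35) = 115.63925
T̂_Felix = 0.937(139.0) + 0.063(120.93) = 137.86159
Difference = 115.63925 − 137.86159 = -22.22234

-22.222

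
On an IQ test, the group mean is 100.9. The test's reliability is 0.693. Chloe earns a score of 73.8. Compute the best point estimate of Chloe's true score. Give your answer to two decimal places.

T̂ = ρX + (1 − ρ)μ
  = 0.693 × 73.8 + 0.307 × 100.9
  = 51.1434 + 30.9763
  = 82.120
  ≈ 82.12

82.12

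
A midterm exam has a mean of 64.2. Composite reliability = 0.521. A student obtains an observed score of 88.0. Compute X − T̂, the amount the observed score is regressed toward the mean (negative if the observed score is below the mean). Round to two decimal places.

T̂ = 0.521(88.0) + 0.479(64.2) = 45.8480 + 30.7518 = 76.5998 → 76.600
X − T̂ = 88.0 − 76.600 = 11.400 → 11.40

11.40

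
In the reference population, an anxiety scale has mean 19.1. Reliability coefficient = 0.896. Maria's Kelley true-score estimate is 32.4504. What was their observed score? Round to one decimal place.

T̂ = ρX + (1 − ρ)μ  ⇒  X = (T̂ − (1 − ρ)μ) / ρ
X = (32.4504 − 0.104 × 19.1) / 0.896 = (32.4504 − 1.9864) / 0.896 = 30.4640 / 0.896 = 34.000

34.0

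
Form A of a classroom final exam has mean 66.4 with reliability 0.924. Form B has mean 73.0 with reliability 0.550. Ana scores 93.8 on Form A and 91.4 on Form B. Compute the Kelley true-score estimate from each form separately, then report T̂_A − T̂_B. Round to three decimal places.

T̂_A = 0.924(93.8) + 0.076(66.4) = 91.71760
T̂_B = 0.550(91.4) + 0.450(73.0) = 83.12000
T̂_A − T̂_B = 8.59760

8.598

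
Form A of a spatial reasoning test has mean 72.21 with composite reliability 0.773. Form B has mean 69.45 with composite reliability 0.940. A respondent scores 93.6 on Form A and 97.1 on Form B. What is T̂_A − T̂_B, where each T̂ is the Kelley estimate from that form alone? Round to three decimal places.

T̂_A = 0.773(93.6) + 0.227(72.21) = 88.74447
T̂_B = 0.940(97.1) + 0.060(69.45) = 95.44100
T̂_A − T̂_B = -6.69653

-6.697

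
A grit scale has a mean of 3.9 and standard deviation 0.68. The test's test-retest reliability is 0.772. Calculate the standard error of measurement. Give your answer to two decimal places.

0.32

SEM = SD · √(1 − ρ) = 0.68 × √0.228 = 0.68 × 0.4775 = 0.325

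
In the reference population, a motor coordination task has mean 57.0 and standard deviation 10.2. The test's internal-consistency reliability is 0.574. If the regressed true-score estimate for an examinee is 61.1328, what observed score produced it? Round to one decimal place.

T̂ = ρX + (1 − ρ)μ  ⇒  X = (T̂ − (1 − ρ)μ) / ρ
X = (61.1328 − 0.426 × 57.0) / 0.574 = (61.1328 − 24.2820) / 0.574 = 36.8508 / 0.574 = 64.200

64.2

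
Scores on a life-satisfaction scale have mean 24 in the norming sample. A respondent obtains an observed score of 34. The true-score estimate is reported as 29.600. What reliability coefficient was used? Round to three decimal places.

T̂ = ρX + (1 − ρ)μ  ⇒  T̂ − μ = ρ(X − μ)
ρ = (T̂ − μ)/(X − μ) = (29.600 − 24) / (34 − 24) = 5.600 / 10.0 = 0.56000

0.560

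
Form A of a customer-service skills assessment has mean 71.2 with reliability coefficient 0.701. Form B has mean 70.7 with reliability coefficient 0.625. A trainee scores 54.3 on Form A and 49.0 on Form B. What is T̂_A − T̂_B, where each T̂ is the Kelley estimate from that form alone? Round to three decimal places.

2.216

T̂_A = 0.701(54.3) + 0.299(71.2) = 59.35310
T̂_B = 0.625(49.0) + 0.375(70.7) = 57.13750
T̂_A − T̂_B = 2.21560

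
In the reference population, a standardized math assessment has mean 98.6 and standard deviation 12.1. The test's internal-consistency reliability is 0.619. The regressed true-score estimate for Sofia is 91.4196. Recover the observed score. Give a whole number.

T̂ = ρX + (1 − ρ)μ  ⇒  X = (T̂ − (1 − ρ)μ) / ρ
X = (91.4196 − 0.381 × 98.6) / 0.619 = (91.4196 − 37.5666) / 0.619 = 53.8530 / 0.619 = 87.00

87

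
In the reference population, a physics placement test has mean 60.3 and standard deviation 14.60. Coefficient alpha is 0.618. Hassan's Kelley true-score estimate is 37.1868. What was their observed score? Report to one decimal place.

22.9

T̂ = ρX + (1 − ρ)μ  ⇒  X = (T̂ − (1 − ρ)μ) / ρ
X = (37.1868 − 0.382 × 60.3) / 0.618 = (37.1868 − 23.0346) / 0.618 = 14.1522 / 0.618 = 22.900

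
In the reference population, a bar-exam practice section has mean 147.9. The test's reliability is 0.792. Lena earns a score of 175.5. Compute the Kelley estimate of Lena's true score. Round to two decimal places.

Regress the observed score toward the mean by the unreliability: T̂ = 0.792·175.5 + 0.208·147.9 = 138.9960 + 30.7632 = 169.759.

169.76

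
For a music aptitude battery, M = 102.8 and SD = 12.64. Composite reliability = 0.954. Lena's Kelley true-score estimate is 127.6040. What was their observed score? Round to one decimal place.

T̂ = ρX + (1 − ρ)μ  ⇒  X = (T̂ − (1 − ρ)μ) / ρ
X = (127.6040 − 0.046 × 102.8) / 0.954 = (127.6040 − 4.7288) / 0.954 = 122.8752 / 0.954 = 128.800

128.8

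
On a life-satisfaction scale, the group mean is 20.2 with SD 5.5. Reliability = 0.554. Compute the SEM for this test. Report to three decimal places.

3.673

SEM = SD · √(1 − ρ) = 5.5 × √0.446 = 5.5 × 0.6678 = 3.6731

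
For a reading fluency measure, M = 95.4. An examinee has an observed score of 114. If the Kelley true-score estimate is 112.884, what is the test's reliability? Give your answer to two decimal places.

0.94

T̂ = ρX + (1 − ρ)μ  ⇒  T̂ − μ = ρ(X − μ)
ρ = (T̂ − μ)/(X − μ) = (112.884 − 95.4) / (114 − 95.4) = 17.484 / 18.6 = 0.9400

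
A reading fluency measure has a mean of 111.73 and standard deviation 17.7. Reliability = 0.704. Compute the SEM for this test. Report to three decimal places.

SEM = SD · √(1 − ρ) = 17.7 × √0.296 = 17.7 × 0.5441 = 9.6298

9.630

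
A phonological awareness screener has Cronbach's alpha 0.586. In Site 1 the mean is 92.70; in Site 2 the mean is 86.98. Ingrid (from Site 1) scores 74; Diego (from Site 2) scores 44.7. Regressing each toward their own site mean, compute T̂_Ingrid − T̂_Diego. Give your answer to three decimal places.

T̂_Ingrid = 0.586(74) + 0.414(92.70) = 81.74180
T̂_Diego = 0.586(44.7) + 0.414(86.98) = 62.20392
Difference = 81.74180 − 62.20392 = 19.53788

19.538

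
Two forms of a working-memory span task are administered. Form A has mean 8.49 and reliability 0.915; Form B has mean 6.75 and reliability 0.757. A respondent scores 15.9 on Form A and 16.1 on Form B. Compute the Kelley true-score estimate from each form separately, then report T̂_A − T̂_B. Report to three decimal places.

1.442

T̂_A = 0.915(15.9) + 0.085(8.49) = 15.27015
T̂_B = 0.757(16.1) + 0.243(6.75) = 13.82795
T̂_A − T̂_B = 1.44220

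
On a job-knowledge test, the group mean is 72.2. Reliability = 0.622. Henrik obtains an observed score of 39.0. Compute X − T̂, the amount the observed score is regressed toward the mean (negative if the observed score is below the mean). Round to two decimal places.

-12.55

T̂ = 0.622(39.0) + 0.378(72.2) = 24.2580 + 27.2916 = 51.5496 → 51.550
X − T̂ = 39.0 − 51.550 = -12.550 → -12.55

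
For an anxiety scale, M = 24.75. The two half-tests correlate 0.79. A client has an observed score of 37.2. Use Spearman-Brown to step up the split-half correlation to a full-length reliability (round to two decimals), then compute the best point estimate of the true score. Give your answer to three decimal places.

35.706

Spearman-Brown: ρ = 2r/(1 + r) = 2(0.79)/(1 + 0.79) = 1.580/1.79 = 0.8827 → 0.88
T̂ = ρX + (1 − ρ)μ
  = 0.88 × 37.2 + 0.12 × 24.75
  = 32.736 + 2.9700
  = 35.7060
  ≈ 35.706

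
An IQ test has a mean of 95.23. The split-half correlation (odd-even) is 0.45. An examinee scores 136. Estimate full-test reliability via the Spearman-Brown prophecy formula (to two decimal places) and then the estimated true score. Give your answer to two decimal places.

Spearman-Brown: ρ = 2r/(1 + r) = 2(0.45)/(1 + 0.45) = 0.900/1.45 = 0.6207 → 0.62
Kelley's formula gives T̂ = 0.62·136 + 0.38·95.23 = 84.32 + 36.1874 = 120.507.

120.51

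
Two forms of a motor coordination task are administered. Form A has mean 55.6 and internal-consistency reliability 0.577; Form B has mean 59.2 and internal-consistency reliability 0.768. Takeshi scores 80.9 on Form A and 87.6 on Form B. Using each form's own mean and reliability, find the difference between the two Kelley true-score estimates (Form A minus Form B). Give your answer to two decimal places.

-10.81

T̂_A = 0.577(80.9) + 0.423(55.6) = 70.1981
T̂_B = 0.768(87.6) + 0.232(59.2) = 81.0112
T̂_A − T̂_B = -10.8131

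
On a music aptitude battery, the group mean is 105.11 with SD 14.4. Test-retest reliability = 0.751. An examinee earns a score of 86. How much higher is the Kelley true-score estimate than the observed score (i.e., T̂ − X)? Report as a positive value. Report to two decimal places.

T̂ = 0.751(86) + 0.249(105.11) = 64.586 + 26.17239 = 90.7584 → 90.758
T̂ − X = 90.758 − 86 = 4.758 → 4.76

4.76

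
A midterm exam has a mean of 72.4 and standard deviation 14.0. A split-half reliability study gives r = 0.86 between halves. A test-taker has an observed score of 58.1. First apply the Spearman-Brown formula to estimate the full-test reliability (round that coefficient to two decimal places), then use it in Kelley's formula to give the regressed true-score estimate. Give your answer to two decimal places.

59.24

Spearman-Brown: ρ = 2r/(1 + r) = 2(0.86)/(1 + 0.86) = 1.720/1.86 = 0.9247 → 0.92
Regress the observed score toward the mean by the unreliability: T̂ = 0.92·58.1 + 0.08·72.4 = 53.452 + 5.792 = 59.244.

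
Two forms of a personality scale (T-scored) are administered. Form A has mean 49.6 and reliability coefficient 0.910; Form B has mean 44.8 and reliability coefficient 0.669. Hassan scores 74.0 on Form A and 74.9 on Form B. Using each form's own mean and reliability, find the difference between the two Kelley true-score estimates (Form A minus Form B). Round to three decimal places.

6.867

T̂_A = 0.910(74.0) + 0.090(49.6) = 71.80400
T̂_B = 0.669(74.9) + 0.331(44.8) = 64.93690
T̂_A − T̂_B = 6.86710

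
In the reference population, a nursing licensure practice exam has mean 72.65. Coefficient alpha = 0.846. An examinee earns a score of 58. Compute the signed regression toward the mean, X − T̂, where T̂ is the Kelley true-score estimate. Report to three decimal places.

-2.256

T̂ = ρX + (1 − ρ)μ
  = 0.846 × 58 + 0.154 × 72.65
  = 49.068 + 11.18810
  = 60.25610
  ≈ 60.2561
X − T̂ = 58 − 60.2561 = -2.2561 → -2.256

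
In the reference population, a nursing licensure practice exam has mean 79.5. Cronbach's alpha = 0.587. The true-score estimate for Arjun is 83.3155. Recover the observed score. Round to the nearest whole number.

86

T̂ = ρX + (1 − ρ)μ  ⇒  X = (T̂ − (1 − ρ)μ) / ρ
X = (83.3155 − 0.413 × 79.5) / 0.587 = (83.3155 − 32.8335) / 0.587 = 50.4820 / 0.587 = 86.00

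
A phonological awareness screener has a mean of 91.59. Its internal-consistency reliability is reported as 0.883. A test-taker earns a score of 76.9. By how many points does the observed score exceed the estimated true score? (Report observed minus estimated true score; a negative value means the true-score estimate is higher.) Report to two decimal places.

-1.72

T̂ = ρX + (1 − ρ)μ
  = 0.883 × 76.9 + 0.117 × 91.59
  = 67.9027 + 10.71603
  = 78.6187
  ≈ 78.619
X − T̂ = 76.9 − 78.619 = -1.719 → -1.72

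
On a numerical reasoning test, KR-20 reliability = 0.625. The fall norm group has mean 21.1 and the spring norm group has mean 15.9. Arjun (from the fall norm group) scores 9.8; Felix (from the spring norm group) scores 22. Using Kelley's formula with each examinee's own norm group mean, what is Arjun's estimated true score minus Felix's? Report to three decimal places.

T̂_Arjun = 0.625(9.8) + 0.375(21.1) = 14.03750
T̂_Felix = 0.625(22) + 0.375(15.9) = 19.71250
Difference = 14.03750 − 19.71250 = -5.67500

-5.675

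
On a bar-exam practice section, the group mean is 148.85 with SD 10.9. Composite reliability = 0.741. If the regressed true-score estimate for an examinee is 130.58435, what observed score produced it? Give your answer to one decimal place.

124.2

T̂ = ρX + (1 − ρ)μ  ⇒  X = (T̂ − (1 − ρ)μ) / ρ
X = (130.58435 − 0.259 × 148.85) / 0.741 = (130.58435 − 38.55215) / 0.741 = 92.03220 / 0.741 = 124.200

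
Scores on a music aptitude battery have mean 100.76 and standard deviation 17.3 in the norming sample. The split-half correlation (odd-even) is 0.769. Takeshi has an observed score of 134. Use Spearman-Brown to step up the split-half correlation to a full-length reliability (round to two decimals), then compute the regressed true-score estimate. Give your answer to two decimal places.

Spearman-Brown: ρ = 2r/(1 + r) = 2(0.769)/(1 + 0.769) = 1.5380/1.769 = 0.8694 → 0.87
T̂ = 0.87(134) + 0.13(100.76) = 116.58 + 13.0988 = 129.679 → 129.68

129.68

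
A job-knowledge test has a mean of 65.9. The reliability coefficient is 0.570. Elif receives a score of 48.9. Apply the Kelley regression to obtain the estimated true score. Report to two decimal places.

56.21

T̂ = ρX + (1 − ρ)μ
  = 0.570 × 48.9 + 0.430 × 65.9
  = 27.8730 + 28.3370
  = 56.210
  ≈ 56.21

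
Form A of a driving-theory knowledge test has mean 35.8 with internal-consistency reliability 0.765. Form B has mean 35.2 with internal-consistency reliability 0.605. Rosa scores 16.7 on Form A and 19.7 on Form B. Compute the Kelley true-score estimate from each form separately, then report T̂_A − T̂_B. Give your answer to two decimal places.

T̂_A = 0.765(16.7) + 0.235(35.8) = 21.1885
T̂_B = 0.605(19.7) + 0.395(35.2) = 25.8225
T̂_A − T̂_B = -4.6340

-4.63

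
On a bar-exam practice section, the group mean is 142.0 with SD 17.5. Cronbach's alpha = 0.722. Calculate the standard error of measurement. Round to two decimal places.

9.23

SEM = SD · √(1 − ρ) = 17.5 × √0.278 = 17.5 × 0.5273 = 9.227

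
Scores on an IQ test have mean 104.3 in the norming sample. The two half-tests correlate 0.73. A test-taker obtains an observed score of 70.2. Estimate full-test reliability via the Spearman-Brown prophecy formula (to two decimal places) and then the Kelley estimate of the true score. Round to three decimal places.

75.656

Spearman-Brown: ρ = 2r/(1 + r) = 2(0.73)/(1 + 0.73) = 1.460/1.73 = 0.8439 → 0.84
T̂ = 0.84(70.2) + 0.16(104.3) = 58.968 + 16.688 = 75.6560 → 75.656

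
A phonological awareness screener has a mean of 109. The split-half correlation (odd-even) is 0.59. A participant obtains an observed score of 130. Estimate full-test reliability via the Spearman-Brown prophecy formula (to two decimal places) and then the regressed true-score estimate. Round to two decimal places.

124.54

Spearman-Brown: ρ = 2r/(1 + r) = 2(0.59)/(1 + 0.59) = 1.180/1.59 = 0.7421 → 0.74
T̂ = 0.74(130) + 0.26(109) = 96.20 + 28.34 = 124.540 → 124.54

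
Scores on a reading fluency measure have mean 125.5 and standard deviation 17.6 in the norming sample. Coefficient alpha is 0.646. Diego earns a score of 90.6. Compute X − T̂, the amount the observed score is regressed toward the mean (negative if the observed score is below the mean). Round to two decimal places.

-12.35

T̂ = ρX + (1 − ρ)μ
  = 0.646 × 90.6 + 0.354 × 125.5
  = 58.5276 + 44.4270
  = 102.9546
  ≈ 102.955
X − T̂ = 90.6 − 102.955 = -12.355 → -12.35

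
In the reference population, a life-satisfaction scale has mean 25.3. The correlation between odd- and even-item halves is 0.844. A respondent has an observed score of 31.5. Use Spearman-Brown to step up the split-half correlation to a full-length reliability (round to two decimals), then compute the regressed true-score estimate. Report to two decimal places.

Spearman-Brown: ρ = 2r/(1 + r) = 2(0.844)/(1 + 0.844) = 1.6880/1.844 = 0.9154 → 0.92
Kelley's formula gives T̂ = 0.92·31.5 + 0.08·25.3 = 28.980 + 2.024 = 31.004.

31.00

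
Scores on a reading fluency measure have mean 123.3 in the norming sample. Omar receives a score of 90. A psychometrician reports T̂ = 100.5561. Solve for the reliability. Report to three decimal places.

T̂ = ρX + (1 − ρ)μ  ⇒  T̂ − μ = ρ(X − μ)
ρ = (T̂ − μ)/(X − μ) = (100.5561 − 123.3) / (90 − 123.3) = -22.7439 / -33.3 = 0.68300

0.683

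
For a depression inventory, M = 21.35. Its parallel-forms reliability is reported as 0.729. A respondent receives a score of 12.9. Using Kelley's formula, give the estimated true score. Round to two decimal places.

15.19

Kelley's formula gives T̂ = 0.729·12.9 + 0.271·21.35 = 9.4041 + 5.78585 = 15.190.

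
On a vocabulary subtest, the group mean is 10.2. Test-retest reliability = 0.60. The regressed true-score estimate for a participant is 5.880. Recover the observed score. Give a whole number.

T̂ = ρX + (1 − ρ)μ  ⇒  X = (T̂ − (1 − ρ)μ) / ρ
X = (5.880 − 0.40 × 10.2) / 0.60 = (5.880 − 4.080) / 0.60 = 1.800 / 0.60 = 3.00

3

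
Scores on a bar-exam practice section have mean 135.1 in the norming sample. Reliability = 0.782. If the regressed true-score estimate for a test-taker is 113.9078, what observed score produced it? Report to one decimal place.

T̂ = ρX + (1 − ρ)μ  ⇒  X = (T̂ − (1 − ρ)μ) / ρ
X = (113.9078 − 0.218 × 135.1) / 0.782 = (113.9078 − 29.4518) / 0.782 = 84.4560 / 0.782 = 108.000

108.0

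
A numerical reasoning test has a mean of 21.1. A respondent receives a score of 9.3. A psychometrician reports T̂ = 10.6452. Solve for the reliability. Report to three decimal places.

T̂ = ρX + (1 − ρ)μ  ⇒  T̂ − μ = ρ(X − μ)
ρ = (T̂ − μ)/(X − μ) = (10.6452 − 21.1) / (9.3 − 21.1) = -10.4548 / -11.8 = 0.88600

0.886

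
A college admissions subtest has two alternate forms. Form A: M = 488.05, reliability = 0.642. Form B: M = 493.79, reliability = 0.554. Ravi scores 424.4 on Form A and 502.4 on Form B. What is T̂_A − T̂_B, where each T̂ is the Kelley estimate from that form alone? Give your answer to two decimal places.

T̂_A = 0.642(424.4) + 0.358(488.05) = 447.1867
T̂_B = 0.554(502.4) + 0.446(493.79) = 498.5599
T̂_A − T̂_B = -51.3732

-51.37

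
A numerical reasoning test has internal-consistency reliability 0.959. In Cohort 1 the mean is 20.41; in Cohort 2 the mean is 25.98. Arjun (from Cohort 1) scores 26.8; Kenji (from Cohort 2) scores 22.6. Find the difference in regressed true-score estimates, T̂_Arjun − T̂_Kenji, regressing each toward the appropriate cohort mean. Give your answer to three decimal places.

3.799

T̂_Arjun = 0.959(26.8) + 0.041(20.41) = 26.53801
T̂_Kenji = 0.959(22.6) + 0.041(25.98) = 22.73858
Difference = 26.53801 − 22.73858 = 3.79943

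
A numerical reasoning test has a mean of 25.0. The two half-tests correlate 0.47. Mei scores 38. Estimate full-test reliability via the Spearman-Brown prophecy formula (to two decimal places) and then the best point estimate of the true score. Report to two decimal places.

33.32

Spearman-Brown: ρ = 2r/(1 + r) = 2(0.47)/(1 + 0.47) = 0.940/1.47 = 0.6395 → 0.64
T̂ = ρX + (1 − ρ)μ
  = 0.64 × 38 + 0.36 × 25.0
  = 24.32 + 9.000
  = 33.320
  ≈ 33.32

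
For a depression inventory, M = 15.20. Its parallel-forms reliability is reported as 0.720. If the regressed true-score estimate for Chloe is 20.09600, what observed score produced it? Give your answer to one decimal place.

T̂ = ρX + (1 − ρ)μ  ⇒  X = (T̂ − (1 − ρ)μ) / ρ
X = (20.09600 − 0.280 × 15.20) / 0.720 = (20.09600 − 4.25600) / 0.720 = 15.84000 / 0.720 = 22.000

22.0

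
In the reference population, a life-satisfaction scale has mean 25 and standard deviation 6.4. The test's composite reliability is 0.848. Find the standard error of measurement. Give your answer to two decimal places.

2.50

SEM = SD · √(1 − ρ) = 6.4 × √0.152 = 6.4 × 0.3899 = 2.495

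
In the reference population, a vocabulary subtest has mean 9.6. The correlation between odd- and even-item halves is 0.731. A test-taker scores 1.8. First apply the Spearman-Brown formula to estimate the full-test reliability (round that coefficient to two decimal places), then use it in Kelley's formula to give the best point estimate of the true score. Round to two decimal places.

3.05

Spearman-Brown: ρ = 2r/(1 + r) = 2(0.731)/(1 + 0.731) = 1.4620/1.731 = 0.8446 → 0.84
T̂ = 0.84(1.8) + 0.16(9.6) = 1.512 + 1.536 = 3.048 → 3.05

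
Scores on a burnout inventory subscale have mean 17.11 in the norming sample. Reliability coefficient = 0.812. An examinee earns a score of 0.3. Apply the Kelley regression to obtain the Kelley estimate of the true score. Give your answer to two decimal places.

3.46

T̂ = 0.812(0.3) + 0.188(17.11) = 0.2436 + 3.21668 = 3.460 → 3.46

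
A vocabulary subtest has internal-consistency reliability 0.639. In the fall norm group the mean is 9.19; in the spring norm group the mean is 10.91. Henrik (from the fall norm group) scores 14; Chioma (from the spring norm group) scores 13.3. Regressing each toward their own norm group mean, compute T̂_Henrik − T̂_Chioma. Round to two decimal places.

-0.17

T̂_Henrik = 0.639(14) + 0.361(9.19) = 12.2636
T̂_Chioma = 0.639(13.3) + 0.361(10.91) = 12.4372
Difference = 12.2636 − 12.4372 = -0.1736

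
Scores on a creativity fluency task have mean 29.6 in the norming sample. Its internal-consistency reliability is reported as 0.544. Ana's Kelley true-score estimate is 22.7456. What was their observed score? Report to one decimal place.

17.0

T̂ = ρX + (1 − ρ)μ  ⇒  X = (T̂ − (1 − ρ)μ) / ρ
X = (22.7456 − 0.456 × 29.6) / 0.544 = (22.7456 − 13.4976) / 0.544 = 9.2480 / 0.544 = 17.000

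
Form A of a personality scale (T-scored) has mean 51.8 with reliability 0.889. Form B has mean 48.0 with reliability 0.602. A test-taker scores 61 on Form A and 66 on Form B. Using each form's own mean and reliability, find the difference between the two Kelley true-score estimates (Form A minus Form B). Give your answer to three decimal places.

T̂_A = 0.889(61) + 0.111(51.8) = 59.97880
T̂_B = 0.602(66) + 0.398(48.0) = 58.83600
T̂_A − T̂_B = 1.14280

1.143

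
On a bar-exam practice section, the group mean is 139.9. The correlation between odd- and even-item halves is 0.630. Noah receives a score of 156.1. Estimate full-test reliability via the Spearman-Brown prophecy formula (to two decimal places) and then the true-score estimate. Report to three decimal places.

Spearman-Brown: ρ = 2r/(1 + r) = 2(0.630)/(1 + 0.630) = 1.2600/1.630 = 0.7730 → 0.77
Weight the observed score by reliability and the mean by (1 − reliability): T̂ = 0.77·156.1 + 0.23·139.9 = 120.197 + 32.177 = 152.3740.

152.374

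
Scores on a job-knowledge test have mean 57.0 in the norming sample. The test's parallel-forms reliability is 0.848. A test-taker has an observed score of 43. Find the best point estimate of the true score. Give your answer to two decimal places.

T̂ = 0.848(43) + 0.152(57.0) = 36.464 + 8.6640 = 45.128 → 45.13

45.13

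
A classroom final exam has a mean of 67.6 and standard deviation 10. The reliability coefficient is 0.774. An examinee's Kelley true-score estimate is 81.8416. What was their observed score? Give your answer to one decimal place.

86.0

T̂ = ρX + (1 − ρ)μ  ⇒  X = (T̂ − (1 − ρ)μ) / ρ
X = (81.8416 − 0.226 × 67.6) / 0.774 = (81.8416 − 15.2776) / 0.774 = 66.5640 / 0.774 = 86.000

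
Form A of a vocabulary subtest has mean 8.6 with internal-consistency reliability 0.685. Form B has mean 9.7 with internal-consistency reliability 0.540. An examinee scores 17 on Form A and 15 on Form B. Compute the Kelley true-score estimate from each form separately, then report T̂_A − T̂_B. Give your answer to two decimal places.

1.79

T̂_A = 0.685(17) + 0.315(8.6) = 14.3540
T̂_B = 0.540(15) + 0.460(9.7) = 12.5620
T̂_A − T̂_B = 1.7920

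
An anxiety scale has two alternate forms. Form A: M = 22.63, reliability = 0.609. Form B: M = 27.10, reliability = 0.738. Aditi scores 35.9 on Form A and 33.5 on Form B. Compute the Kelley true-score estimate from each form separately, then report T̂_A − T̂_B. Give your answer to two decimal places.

T̂_A = 0.609(35.9) + 0.391(22.63) = 30.7114
T̂_B = 0.738(33.5) + 0.262(27.10) = 31.8232
T̂_A − T̂_B = -1.1118

-1.11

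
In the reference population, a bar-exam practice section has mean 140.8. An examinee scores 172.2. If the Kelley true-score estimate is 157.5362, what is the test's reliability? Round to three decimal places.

0.533

T̂ = ρX + (1 − ρ)μ  ⇒  T̂ − μ = ρ(X − μ)
ρ = (T̂ − μ)/(X − μ) = (157.5362 − 140.8) / (172.2 − 140.8) = 16.7362 / 31.4 = 0.53300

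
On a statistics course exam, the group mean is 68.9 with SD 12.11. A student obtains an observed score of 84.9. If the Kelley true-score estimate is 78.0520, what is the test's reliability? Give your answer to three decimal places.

0.572

T̂ = ρX + (1 − ρ)μ  ⇒  T̂ − μ = ρ(X − μ)
ρ = (T̂ − μ)/(X − μ) = (78.0520 − 68.9) / (84.9 − 68.9) = 9.1520 / 16.0 = 0.57200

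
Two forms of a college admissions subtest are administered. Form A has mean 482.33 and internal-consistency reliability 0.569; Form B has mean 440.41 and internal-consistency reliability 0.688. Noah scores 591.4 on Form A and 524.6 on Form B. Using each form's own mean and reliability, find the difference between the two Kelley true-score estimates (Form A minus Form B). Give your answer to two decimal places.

T̂_A = 0.569(591.4) + 0.431(482.33) = 544.3908
T̂_B = 0.688(524.6) + 0.312(440.41) = 498.3327
T̂_A − T̂_B = 46.0581

46.06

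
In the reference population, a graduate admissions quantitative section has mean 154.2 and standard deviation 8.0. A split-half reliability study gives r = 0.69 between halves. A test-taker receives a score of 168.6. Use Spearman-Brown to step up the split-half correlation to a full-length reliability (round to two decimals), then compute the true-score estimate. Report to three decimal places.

166.008

Spearman-Brown: ρ = 2r/(1 + r) = 2(0.69)/(1 + 0.69) = 1.380/1.69 = 0.8166 → 0.82
T̂ = 0.82(168.6) + 0.18(154.2) = 138.252 + 27.756 = 166.0080 → 166.008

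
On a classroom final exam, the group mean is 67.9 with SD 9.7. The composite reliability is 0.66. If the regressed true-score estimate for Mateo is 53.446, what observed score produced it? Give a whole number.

46

T̂ = ρX + (1 − ρ)μ  ⇒  X = (T̂ − (1 − ρ)μ) / ρ
X = (53.446 − 0.34 × 67.9) / 0.66 = (53.446 − 23.086) / 0.66 = 30.360 / 0.66 = 46.00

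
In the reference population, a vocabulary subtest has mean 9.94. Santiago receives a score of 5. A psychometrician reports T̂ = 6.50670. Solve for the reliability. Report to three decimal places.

T̂ = ρX + (1 − ρ)μ  ⇒  T̂ − μ = ρ(X − μ)
ρ = (T̂ − μ)/(X − μ) = (6.50670 − 9.94) / (5 − 9.94) = -3.43330 / -4.94 = 0.69500

0.695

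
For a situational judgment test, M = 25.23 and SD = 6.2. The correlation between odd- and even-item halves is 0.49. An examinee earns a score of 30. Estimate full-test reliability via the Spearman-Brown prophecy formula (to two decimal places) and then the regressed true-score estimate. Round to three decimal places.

28.378

Spearman-Brown: ρ = 2r/(1 + r) = 2(0.49)/(1 + 0.49) = 0.980/1.49 = 0.6577 → 0.66
Weight the observed score by reliability and the mean by (1 − reliability): T̂ = 0.66·30 + 0.34·25.23 = 19.80 + 8.5782 = 28.3782.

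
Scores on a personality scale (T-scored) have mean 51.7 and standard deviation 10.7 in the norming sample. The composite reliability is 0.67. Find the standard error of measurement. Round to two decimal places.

SEM = SD · √(1 − ρ) = 10.7 × √0.33 = 10.7 × 0.5745 = 6.147

6.15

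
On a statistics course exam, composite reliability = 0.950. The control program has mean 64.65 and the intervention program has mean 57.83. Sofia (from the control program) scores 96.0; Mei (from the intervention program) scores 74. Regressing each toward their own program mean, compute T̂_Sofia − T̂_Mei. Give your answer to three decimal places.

21.241

T̂_Sofia = 0.950(96.0) + 0.050(64.65) = 94.43250
T̂_Mei = 0.950(74) + 0.050(57.83) = 73.19150
Difference = 94.43250 − 73.19150 = 21.24100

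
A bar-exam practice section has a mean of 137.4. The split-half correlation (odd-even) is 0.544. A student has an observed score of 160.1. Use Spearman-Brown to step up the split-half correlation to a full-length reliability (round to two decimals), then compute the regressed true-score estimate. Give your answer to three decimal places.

Spearman-Brown: ρ = 2r/(1 + r) = 2(0.544)/(1 + 0.544) = 1.0880/1.544 = 0.7047 → 0.70
T̂ = 0.70(160.1) + 0.30(137.4) = 112.070 + 41.220 = 153.2900 → 153.290

153.290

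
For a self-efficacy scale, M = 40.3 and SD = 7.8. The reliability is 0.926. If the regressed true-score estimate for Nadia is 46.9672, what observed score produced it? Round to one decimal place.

47.5

T̂ = ρX + (1 − ρ)μ  ⇒  X = (T̂ − (1 − ρ)μ) / ρ
X = (46.9672 − 0.074 × 40.3) / 0.926 = (46.9672 − 2.9822) / 0.926 = 43.9850 / 0.926 = 47.500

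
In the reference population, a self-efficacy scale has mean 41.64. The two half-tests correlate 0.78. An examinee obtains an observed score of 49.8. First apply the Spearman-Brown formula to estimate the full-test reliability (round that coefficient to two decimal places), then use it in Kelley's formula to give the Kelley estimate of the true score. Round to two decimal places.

48.82

Spearman-Brown: ρ = 2r/(1 + r) = 2(0.78)/(1 + 0.78) = 1.560/1.78 = 0.8764 → 0.88
T̂ = 0.88(49.8) + 0.12(41.64) = 43.824 + 4.9968 = 48.821 → 48.82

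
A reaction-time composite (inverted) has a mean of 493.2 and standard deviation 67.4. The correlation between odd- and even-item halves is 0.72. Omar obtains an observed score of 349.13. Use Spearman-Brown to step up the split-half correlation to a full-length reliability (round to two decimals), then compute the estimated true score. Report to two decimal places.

Spearman-Brown: ρ = 2r/(1 + r) = 2(0.72)/(1 + 0.72) = 1.440/1.72 = 0.8372 → 0.84
T̂ = 0.84(349.13) + 0.16(493.2) = 293.2692 + 78.912 = 372.181 → 372.18

372.18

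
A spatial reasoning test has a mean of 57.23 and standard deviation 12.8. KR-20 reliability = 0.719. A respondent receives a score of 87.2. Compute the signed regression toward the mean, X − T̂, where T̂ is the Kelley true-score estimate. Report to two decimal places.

T̂ = ρX + (1 − ρ)μ
  = 0.719 × 87.2 + 0.281 × 57.23
  = 62.6968 + 16.08163
  = 78.7784
  ≈ 78.778
X − T̂ = 87.2 − 78.778 = 8.422 → 8.42

8.42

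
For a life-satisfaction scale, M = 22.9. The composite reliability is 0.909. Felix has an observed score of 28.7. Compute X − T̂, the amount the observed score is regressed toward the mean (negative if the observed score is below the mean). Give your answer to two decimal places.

0.53

T̂ = ρX + (1 − ρ)μ
  = 0.909 × 28.7 + 0.091 × 22.9
  = 26.0883 + 2.0839
  = 28.1722
  ≈ 28.172
X − T̂ = 28.7 − 28.172 = 0.528 → 0.53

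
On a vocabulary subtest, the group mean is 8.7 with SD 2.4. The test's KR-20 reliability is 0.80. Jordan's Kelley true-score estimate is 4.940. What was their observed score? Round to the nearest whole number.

T̂ = ρX + (1 − ρ)μ  ⇒  X = (T̂ − (1 − ρ)μ) / ρ
X = (4.940 − 0.20 × 8.7) / 0.80 = (4.940 − 1.740) / 0.80 = 3.200 / 0.80 = 4.00

4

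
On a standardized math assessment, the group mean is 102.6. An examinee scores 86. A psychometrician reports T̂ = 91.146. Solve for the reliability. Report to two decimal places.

T̂ = ρX + (1 − ρ)μ  ⇒  T̂ − μ = ρ(X − μ)
ρ = (T̂ − μ)/(X − μ) = (91.146 − 102.6) / (86 − 102.6) = -11.454 / -16.6 = 0.6900

0.69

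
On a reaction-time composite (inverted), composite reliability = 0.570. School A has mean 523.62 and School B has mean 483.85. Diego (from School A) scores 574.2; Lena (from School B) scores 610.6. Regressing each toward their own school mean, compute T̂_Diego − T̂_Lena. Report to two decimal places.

-3.65

T̂_Diego = 0.570(574.2) + 0.430(523.62) = 552.4506
T̂_Lena = 0.570(610.6) + 0.430(483.85) = 556.0975
Difference = 552.4506 − 556.0975 = -3.6469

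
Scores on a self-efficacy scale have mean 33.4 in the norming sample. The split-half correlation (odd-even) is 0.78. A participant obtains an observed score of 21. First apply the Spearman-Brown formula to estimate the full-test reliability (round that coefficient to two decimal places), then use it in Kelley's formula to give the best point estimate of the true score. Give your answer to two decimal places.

Spearman-Brown: ρ = 2r/(1 + r) = 2(0.78)/(1 + 0.78) = 1.560/1.78 = 0.8764 → 0.88
T̂ = 0.88(21) + 0.12(33.4) = 18.48 + 4.008 = 22.488 → 22.49

22.49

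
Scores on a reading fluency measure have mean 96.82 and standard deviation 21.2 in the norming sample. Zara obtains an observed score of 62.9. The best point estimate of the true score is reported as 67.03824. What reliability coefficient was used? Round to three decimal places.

0.878

T̂ = ρX + (1 − ρ)μ  ⇒  T̂ − μ = ρ(X − μ)
ρ = (T̂ − μ)/(X − μ) = (67.03824 − 96.82) / (62.9 − 96.82) = -29.78176 / -33.92 = 0.87800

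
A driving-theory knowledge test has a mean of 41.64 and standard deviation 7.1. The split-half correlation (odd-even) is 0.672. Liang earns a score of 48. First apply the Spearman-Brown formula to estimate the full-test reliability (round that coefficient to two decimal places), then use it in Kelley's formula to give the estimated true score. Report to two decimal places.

46.73

Spearman-Brown: ρ = 2r/(1 + r) = 2(0.672)/(1 + 0.672) = 1.3440/1.672 = 0.8038 → 0.80
T̂ = 0.80(48) + 0.20(41.64) = 38.40 + 8.3280 = 46.728 → 46.73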